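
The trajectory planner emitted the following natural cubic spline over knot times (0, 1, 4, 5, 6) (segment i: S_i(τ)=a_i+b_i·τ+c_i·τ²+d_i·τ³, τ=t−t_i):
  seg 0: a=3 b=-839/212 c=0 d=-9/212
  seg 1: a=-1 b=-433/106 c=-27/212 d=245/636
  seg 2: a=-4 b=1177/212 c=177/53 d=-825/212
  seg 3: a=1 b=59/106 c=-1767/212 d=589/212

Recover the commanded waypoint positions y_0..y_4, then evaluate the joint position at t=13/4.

y_0=3 y_1=-1 y_2=-4 y_3=1 y_4=-4
S(13/4) = -87485/13568

y_0 = S_0(0) = a_0 = 3
y_1 = S_1(0) = a_1 = -1
y_2 = S_2(0) = a_2 = -4
y_3 = S_3(0) = a_3 = 1
y_4 = S_3(1) = -4
t_q=13/4 is in segment 1 (τ=9/4); S_1(τ)=-87485/13568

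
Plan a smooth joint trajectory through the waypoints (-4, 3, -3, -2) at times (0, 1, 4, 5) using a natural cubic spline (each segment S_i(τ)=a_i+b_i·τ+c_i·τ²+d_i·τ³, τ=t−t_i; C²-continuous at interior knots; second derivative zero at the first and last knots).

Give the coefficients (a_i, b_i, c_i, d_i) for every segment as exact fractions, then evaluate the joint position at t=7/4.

  seg 0: a=-4 b=466/55 c=0 d=-81/55
  seg 1: a=3 b=223/55 c=-243/55 d=4/5
  seg 2: a=-3 b=-47/55 c=153/55 d=-51/55
S(7/4) = 1713/440

Δ: Δ0=7, Δ1=-2, Δ2=1
row 1: diag=8, rhs=-54; c'=3/8, d'=-27/4
row 2: denom=8−3·3/8=55/8; d'=(18−3·-27/4)/(55/8)=306/55
back: M2=306/55
back: M1=-27/4−3/8·306/55=-486/55
M: M0=0, M1=-486/55, M2=306/55, M3=0
seg 0: a=-4, c=M0/2=0, d=(M1−M0)/(6·1)=-81/55, b=Δ0−h0·(2M0+M1)/6=466/55
seg 1: a=3, c=M1/2=-243/55, d=(M2−M1)/(6·3)=4/5, b=Δ1−h1·(2M1+M2)/6=223/55
seg 2: a=-3, c=M2/2=153/55, d=(M3−M2)/(6·1)=-51/55, b=Δ2−h2·(2M2+M3)/6=-47/55
t_q=7/4 → seg 1, τ=3/4; S=3+223/55·τ+-243/55·τ²+4/5·τ³=1713/440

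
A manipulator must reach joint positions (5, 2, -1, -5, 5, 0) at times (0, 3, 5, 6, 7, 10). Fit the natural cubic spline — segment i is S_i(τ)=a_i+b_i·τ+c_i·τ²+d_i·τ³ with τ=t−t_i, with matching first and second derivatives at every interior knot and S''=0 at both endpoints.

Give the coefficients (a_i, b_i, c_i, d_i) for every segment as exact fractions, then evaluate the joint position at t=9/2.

  seg 0: a=5 b=-649/414 c=0 d=235/3726
  seg 1: a=2 b=28/207 c=235/414 d=-1147/1656
  seg 2: a=-1 b=-815/138 c=-2971/828 d=4549/828
  seg 3: a=-5 b=2815/828 c=2669/207 d=-579/92
  seg 4: a=5 b=4267/414 c=-4957/828 d=4957/7452
S(9/2) = 5045/4416

Δ: Δ0=-1, Δ1=-3/2, Δ2=-4, Δ3=10, Δ4=-5/3
row 1: diag=10, rhs=-3; c'=1/5, d'=-3/10
row 2: denom=6−2·1/5=28/5; d'=(-15−2·-3/10)/(28/5)=-18/7
row 3: denom=4−1·5/28=107/28; d'=(84−1·-18/7)/(107/28)=2424/107
row 4: denom=8−1·28/107=828/107; d'=(-70−1·2424/107)/(828/107)=-4957/414
back: M4=-4957/414
back: M3=2424/107−28/107·-4957/414=5338/207
back: M2=-18/7−5/28·5338/207=-2971/414
back: M1=-3/10−1/5·-2971/414=235/207
M: M0=0, M1=235/207, M2=-2971/414, M3=5338/207, M4=-4957/414, M5=0
seg 0: a=5, c=M0/2=0, d=(M1−M0)/(6·3)=235/3726, b=Δ0−h0·(2M0+M1)/6=-649/414
seg 1: a=2, c=M1/2=235/414, d=(M2−M1)/(6·2)=-1147/1656, b=Δ1−h1·(2M1+M2)/6=28/207
seg 2: a=-1, c=M2/2=-2971/828, d=(M3−M2)/(6·1)=4549/828, b=Δ2−h2·(2M2+M3)/6=-815/138
seg 3: a=-5, c=M3/2=2669/207, d=(M4−M3)/(6·1)=-579/92, b=Δ3−h3·(2M3+M4)/6=2815/828
seg 4: a=5, c=M4/2=-4957/828, d=(M5−M4)/(6·3)=4957/7452, b=Δ4−h4·(2M4+M5)/6=4267/414
t_q=9/2 → seg 1, τ=3/2; S=2+28/207·τ+235/414·τ²+-1147/1656·τ³=5045/4416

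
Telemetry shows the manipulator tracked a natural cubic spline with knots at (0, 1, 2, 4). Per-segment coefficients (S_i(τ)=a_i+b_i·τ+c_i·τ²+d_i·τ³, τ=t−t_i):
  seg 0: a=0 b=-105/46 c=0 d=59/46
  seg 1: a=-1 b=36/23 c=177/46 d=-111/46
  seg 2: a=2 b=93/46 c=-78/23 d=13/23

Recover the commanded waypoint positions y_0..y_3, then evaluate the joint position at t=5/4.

y_0 = S_0(0) = a_0 = 0
y_1 = S_1(0) = a_1 = -1
y_2 = S_2(0) = a_2 = 2
y_3 = S_2(2) = -3
t_q=5/4 is in segment 1 (τ=1/4); S_1(τ)=-1195/2944

y_0=0 y_1=-1 y_2=2 y_3=-3
S(5/4) = -1195/2944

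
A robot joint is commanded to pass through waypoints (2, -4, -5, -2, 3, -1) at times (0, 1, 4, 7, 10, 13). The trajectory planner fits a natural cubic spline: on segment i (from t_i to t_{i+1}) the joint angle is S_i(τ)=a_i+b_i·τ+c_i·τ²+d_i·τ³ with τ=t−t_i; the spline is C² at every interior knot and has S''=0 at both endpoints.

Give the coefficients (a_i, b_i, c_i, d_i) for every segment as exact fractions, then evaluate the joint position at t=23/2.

Δ: Δ0=-6, Δ1=-1/3, Δ2=1, Δ3=5/3, Δ4=-4/3
row 1: diag=8, rhs=34; c'=3/8, d'=17/4
row 2: denom=12−3·3/8=87/8; d'=(8−3·17/4)/(87/8)=-38/87
row 3: denom=12−3·8/29=324/29; d'=(4−3·-38/87)/(324/29)=77/162
row 4: denom=12−3·29/108=403/36; d'=(-18−3·77/162)/(403/36)=-2098/1209
back: M4=-2098/1209
back: M3=77/162−29/108·-2098/1209=1138/1209
back: M2=-38/87−8/29·1138/1209=-842/1209
back: M1=17/4−3/8·-842/1209=1818/403
M: M0=0, M1=1818/403, M2=-842/1209, M3=1138/1209, M4=-2098/1209, M5=0
seg 0: a=2, c=M0/2=0, d=(M1−M0)/(6·1)=303/403, b=Δ0−h0·(2M0+M1)/6=-2721/403
seg 1: a=-4, c=M1/2=909/403, d=(M2−M1)/(6·3)=-3148/10881, b=Δ1−h1·(2M1+M2)/6=-1812/403
seg 2: a=-5, c=M2/2=-421/1209, d=(M3−M2)/(6·3)=110/1209, b=Δ2−h2·(2M2+M3)/6=38/31
seg 3: a=-2, c=M3/2=569/1209, d=(M4−M3)/(6·3)=-1618/10881, b=Δ3−h3·(2M3+M4)/6=642/403
seg 4: a=3, c=M4/2=-1049/1209, d=(M5−M4)/(6·3)=1049/10881, b=Δ4−h4·(2M4+M5)/6=162/403
t_q=23/2 → seg 4, τ=3/2; S=3+162/403·τ+-1049/1209·τ²+1049/10881·τ³=6371/3224

  seg 0: a=2 b=-2721/403 c=0 d=303/403
  seg 1: a=-4 b=-1812/403 c=909/403 d=-3148/10881
  seg 2: a=-5 b=38/31 c=-421/1209 d=110/1209
  seg 3: a=-2 b=642/403 c=569/1209 d=-1618/10881
  seg 4: a=3 b=162/403 c=-1049/1209 d=1049/10881
S(23/2) = 6371/3224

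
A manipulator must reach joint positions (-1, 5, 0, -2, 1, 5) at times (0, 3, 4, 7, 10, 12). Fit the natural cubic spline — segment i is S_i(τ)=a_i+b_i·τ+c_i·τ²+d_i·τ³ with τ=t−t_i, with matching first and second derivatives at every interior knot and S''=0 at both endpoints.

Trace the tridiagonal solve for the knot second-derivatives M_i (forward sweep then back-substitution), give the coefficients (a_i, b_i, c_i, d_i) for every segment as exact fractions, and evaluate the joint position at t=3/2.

  seg 0: a=-1 b=10208/2091 c=0 d=-6026/18819
  seg 1: a=5 b=-7870/2091 c=-6026/2091 d=1147/697
  seg 2: a=0 b=-9599/2091 c=4297/2091 d=-1562/6273
  seg 3: a=-2 b=125/123 c=-389/2091 d=1133/18819
  seg 4: a=1 b=3190/2091 c=248/697 d=-124/2091
S(3/2) = 14615/2788

Δ: Δ0=2, Δ1=-5, Δ2=-2/3, Δ3=1, Δ4=2
row 1: diag=8, rhs=-42; c'=1/8, d'=-21/4
row 2: denom=8−1·1/8=63/8; d'=(26−1·-21/4)/(63/8)=250/63
row 3: denom=12−3·8/21=76/7; d'=(10−3·250/63)/(76/7)=-10/57
row 4: denom=10−3·21/76=697/76; d'=(6−3·-10/57)/(697/76)=496/697
back: M4=496/697
back: M3=-10/57−21/76·496/697=-778/2091
back: M2=250/63−8/21·-778/2091=8594/2091
back: M1=-21/4−1/8·8594/2091=-12052/2091
M: M0=0, M1=-12052/2091, M2=8594/2091, M3=-778/2091, M4=496/697, M5=0
seg 0: a=-1, c=M0/2=0, d=(M1−M0)/(6·3)=-6026/18819, b=Δ0−h0·(2M0+M1)/6=10208/2091
seg 1: a=5, c=M1/2=-6026/2091, d=(M2−M1)/(6·1)=1147/697, b=Δ1−h1·(2M1+M2)/6=-7870/2091
seg 2: a=0, c=M2/2=4297/2091, d=(M3−M2)/(6·3)=-1562/6273, b=Δ2−h2·(2M2+M3)/6=-9599/2091
seg 3: a=-2, c=M3/2=-389/2091, d=(M4−M3)/(6·3)=1133/18819, b=Δ3−h3·(2M3+M4)/6=125/123
seg 4: a=1, c=M4/2=248/697, d=(M5−M4)/(6·2)=-124/2091, b=Δ4−h4·(2M4+M5)/6=3190/2091
t_q=3/2 → seg 0, τ=3/2; S=-1+10208/2091·τ+0·τ²+-6026/18819·τ³=14615/2788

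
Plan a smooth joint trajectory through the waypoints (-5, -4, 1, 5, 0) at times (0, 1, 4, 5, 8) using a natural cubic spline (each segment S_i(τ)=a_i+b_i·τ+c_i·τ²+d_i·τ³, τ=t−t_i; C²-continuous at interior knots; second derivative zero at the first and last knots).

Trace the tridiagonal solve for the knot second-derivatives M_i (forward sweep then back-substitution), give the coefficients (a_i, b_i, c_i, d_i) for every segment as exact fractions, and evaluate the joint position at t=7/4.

Δ: Δ0=1, Δ1=5/3, Δ2=4, Δ3=-5/3
row 1: diag=8, rhs=4; c'=3/8, d'=1/2
row 2: denom=8−3·3/8=55/8; d'=(14−3·1/2)/(55/8)=20/11
row 3: denom=8−1·8/55=432/55; d'=(-34−1·20/11)/(432/55)=-985/216
back: M3=-985/216
back: M2=20/11−8/55·-985/216=67/27
back: M1=1/2−3/8·67/27=-31/72
M: M0=0, M1=-31/72, M2=67/27, M3=-985/216, M4=0
seg 0: a=-5, c=M0/2=0, d=(M1−M0)/(6·1)=-31/432, b=Δ0−h0·(2M0+M1)/6=463/432
seg 1: a=-4, c=M1/2=-31/144, d=(M2−M1)/(6·3)=629/3888, b=Δ1−h1·(2M1+M2)/6=185/216
seg 2: a=1, c=M2/2=67/54, d=(M3−M2)/(6·1)=-169/144, b=Δ2−h2·(2M2+M3)/6=1699/432
seg 3: a=5, c=M3/2=-985/432, d=(M4−M3)/(6·3)=985/3888, b=Δ3−h3·(2M3+M4)/6=625/216
t_q=7/4 → seg 1, τ=3/4; S=-4+185/216·τ+-31/144·τ²+629/3888·τ³=-10477/3072

  seg 0: a=-5 b=463/432 c=0 d=-31/432
  seg 1: a=-4 b=185/216 c=-31/144 d=629/3888
  seg 2: a=1 b=1699/432 c=67/54 d=-169/144
  seg 3: a=5 b=625/216 c=-985/432 d=985/3888
S(7/4) = -10477/3072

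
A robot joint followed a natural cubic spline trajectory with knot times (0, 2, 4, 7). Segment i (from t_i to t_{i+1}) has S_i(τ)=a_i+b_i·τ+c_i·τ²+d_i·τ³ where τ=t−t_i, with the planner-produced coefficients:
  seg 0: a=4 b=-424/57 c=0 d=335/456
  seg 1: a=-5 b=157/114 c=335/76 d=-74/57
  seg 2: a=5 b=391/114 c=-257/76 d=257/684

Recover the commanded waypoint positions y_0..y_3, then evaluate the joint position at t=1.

y_0 = S_0(0) = a_0 = 4
y_1 = S_1(0) = a_1 = -5
y_2 = S_2(0) = a_2 = 5
y_3 = S_2(3) = -5
t_q=1 is in segment 0 (τ=1); S_0(τ)=-411/152

y_0=4 y_1=-5 y_2=5 y_3=-5
S(1) = -411/152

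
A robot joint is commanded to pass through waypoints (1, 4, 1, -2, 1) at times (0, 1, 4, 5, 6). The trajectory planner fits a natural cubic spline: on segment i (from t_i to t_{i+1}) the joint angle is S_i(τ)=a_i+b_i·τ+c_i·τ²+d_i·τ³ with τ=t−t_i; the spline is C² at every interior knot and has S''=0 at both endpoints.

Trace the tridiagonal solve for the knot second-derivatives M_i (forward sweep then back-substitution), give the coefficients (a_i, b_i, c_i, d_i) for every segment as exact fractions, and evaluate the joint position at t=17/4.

Δ: Δ0=3, Δ1=-1, Δ2=-3, Δ3=3
row 1: diag=8, rhs=-24; c'=3/8, d'=-3
row 2: denom=8−3·3/8=55/8; d'=(-12−3·-3)/(55/8)=-24/55
row 3: denom=4−1·8/55=212/55; d'=(36−1·-24/55)/(212/55)=501/53
back: M3=501/53
back: M2=-24/55−8/55·501/53=-96/53
back: M1=-3−3/8·-96/53=-123/53
M: M0=0, M1=-123/53, M2=-96/53, M3=501/53, M4=0
seg 0: a=1, c=M0/2=0, d=(M1−M0)/(6·1)=-41/106, b=Δ0−h0·(2M0+M1)/6=359/106
seg 1: a=4, c=M1/2=-123/106, d=(M2−M1)/(6·3)=3/106, b=Δ1−h1·(2M1+M2)/6=118/53
seg 2: a=1, c=M2/2=-48/53, d=(M3−M2)/(6·1)=199/106, b=Δ2−h2·(2M2+M3)/6=-421/106
seg 3: a=-2, c=M3/2=501/106, d=(M4−M3)/(6·1)=-167/106, b=Δ3−h3·(2M3+M4)/6=-8/53
t_q=17/4 → seg 2, τ=1/4; S=1+-421/106·τ+-48/53·τ²+199/106·τ³=-137/6784

  seg 0: a=1 b=359/106 c=0 d=-41/106
  seg 1: a=4 b=118/53 c=-123/106 d=3/106
  seg 2: a=1 b=-421/106 c=-48/53 d=199/106
  seg 3: a=-2 b=-8/53 c=501/106 d=-167/106
S(17/4) = -137/6784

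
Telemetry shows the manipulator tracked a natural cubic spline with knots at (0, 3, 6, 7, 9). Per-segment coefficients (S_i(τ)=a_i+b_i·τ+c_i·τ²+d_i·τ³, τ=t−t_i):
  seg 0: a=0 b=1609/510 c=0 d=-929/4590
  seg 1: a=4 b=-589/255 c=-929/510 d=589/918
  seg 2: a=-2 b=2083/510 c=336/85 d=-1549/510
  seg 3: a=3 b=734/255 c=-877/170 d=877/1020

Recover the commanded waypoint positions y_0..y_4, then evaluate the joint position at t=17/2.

y_0=0 y_1=4 y_2=-2 y_3=3 y_4=-5
S(17/2) = -755/544

y_0 = S_0(0) = a_0 = 0
y_1 = S_1(0) = a_1 = 4
y_2 = S_2(0) = a_2 = -2
y_3 = S_3(0) = a_3 = 3
y_4 = S_3(2) = -5
t_q=17/2 is in segment 3 (τ=3/2); S_3(τ)=-755/544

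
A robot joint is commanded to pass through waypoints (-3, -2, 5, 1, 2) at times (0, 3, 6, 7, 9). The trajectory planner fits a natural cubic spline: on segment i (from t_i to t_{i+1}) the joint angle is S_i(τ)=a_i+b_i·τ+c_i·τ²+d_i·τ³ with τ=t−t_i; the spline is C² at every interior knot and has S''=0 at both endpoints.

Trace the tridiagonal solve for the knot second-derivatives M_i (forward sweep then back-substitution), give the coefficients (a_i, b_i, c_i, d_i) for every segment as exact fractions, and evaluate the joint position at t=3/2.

  seg 0: a=-3 b=-989/1020 c=0 d=443/3060
  seg 1: a=-2 b=1499/510 c=443/340 d=-307/612
  seg 2: a=5 b=-2843/1020 c=-273/85 d=2039/1020
  seg 3: a=1 b=-1639/510 c=947/340 d=-947/2040
S(3/2) = -10787/2720

Δ: Δ0=1/3, Δ1=7/3, Δ2=-4, Δ3=1/2
row 1: diag=12, rhs=12; c'=1/4, d'=1
row 2: denom=8−3·1/4=29/4; d'=(-38−3·1)/(29/4)=-164/29
row 3: denom=6−1·4/29=170/29; d'=(27−1·-164/29)/(170/29)=947/170
back: M3=947/170
back: M2=-164/29−4/29·947/170=-546/85
back: M1=1−1/4·-546/85=443/170
M: M0=0, M1=443/170, M2=-546/85, M3=947/170, M4=0
seg 0: a=-3, c=M0/2=0, d=(M1−M0)/(6·3)=443/3060, b=Δ0−h0·(2M0+M1)/6=-989/1020
seg 1: a=-2, c=M1/2=443/340, d=(M2−M1)/(6·3)=-307/612, b=Δ1−h1·(2M1+M2)/6=1499/510
seg 2: a=5, c=M2/2=-273/85, d=(M3−M2)/(6·1)=2039/1020, b=Δ2−h2·(2M2+M3)/6=-2843/1020
seg 3: a=1, c=M3/2=947/340, d=(M4−M3)/(6·2)=-947/2040, b=Δ3−h3·(2M3+M4)/6=-1639/510
t_q=3/2 → seg 0, τ=3/2; S=-3+-989/1020·τ+0·τ²+443/3060·τ³=-10787/2720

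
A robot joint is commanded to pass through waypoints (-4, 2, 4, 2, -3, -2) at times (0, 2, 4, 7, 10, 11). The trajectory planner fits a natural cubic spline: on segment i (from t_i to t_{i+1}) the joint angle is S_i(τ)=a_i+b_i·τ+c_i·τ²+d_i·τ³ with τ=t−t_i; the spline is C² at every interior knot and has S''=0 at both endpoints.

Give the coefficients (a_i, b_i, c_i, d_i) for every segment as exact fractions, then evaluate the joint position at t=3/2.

  seg 0: a=-4 b=5228/1509 c=0 d=-701/6036
  seg 1: a=2 b=3125/1509 c=-701/1006 d=487/6036
  seg 2: a=4 b=380/1509 c=-107/503 d=-47/1509
  seg 3: a=2 b=-2815/1509 c=-248/503 d=844/4527
  seg 4: a=-3 b=317/1509 c=596/503 d=-596/1509
S(3/2) = 12955/16096

Δ: Δ0=3, Δ1=1, Δ2=-2/3, Δ3=-5/3, Δ4=1
row 1: diag=8, rhs=-12; c'=1/4, d'=-3/2
row 2: denom=10−2·1/4=19/2; d'=(-10−2·-3/2)/(19/2)=-14/19
row 3: denom=12−3·6/19=210/19; d'=(-6−3·-14/19)/(210/19)=-12/35
row 4: denom=8−3·19/70=503/70; d'=(16−3·-12/35)/(503/70)=1192/503
back: M4=1192/503
back: M3=-12/35−19/70·1192/503=-496/503
back: M2=-14/19−6/19·-496/503=-214/503
back: M1=-3/2−1/4·-214/503=-701/503
M: M0=0, M1=-701/503, M2=-214/503, M3=-496/503, M4=1192/503, M5=0
seg 0: a=-4, c=M0/2=0, d=(M1−M0)/(6·2)=-701/6036, b=Δ0−h0·(2M0+M1)/6=5228/1509
seg 1: a=2, c=M1/2=-701/1006, d=(M2−M1)/(6·2)=487/6036, b=Δ1−h1·(2M1+M2)/6=3125/1509
seg 2: a=4, c=M2/2=-107/503, d=(M3−M2)/(6·3)=-47/1509, b=Δ2−h2·(2M2+M3)/6=380/1509
seg 3: a=2, c=M3/2=-248/503, d=(M4−M3)/(6·3)=844/4527, b=Δ3−h3·(2M3+M4)/6=-2815/1509
seg 4: a=-3, c=M4/2=596/503, d=(M5−M4)/(6·1)=-596/1509, b=Δ4−h4·(2M4+M5)/6=317/1509
t_q=3/2 → seg 0, τ=3/2; S=-4+5228/1509·τ+0·τ²+-701/6036·τ³=12955/16096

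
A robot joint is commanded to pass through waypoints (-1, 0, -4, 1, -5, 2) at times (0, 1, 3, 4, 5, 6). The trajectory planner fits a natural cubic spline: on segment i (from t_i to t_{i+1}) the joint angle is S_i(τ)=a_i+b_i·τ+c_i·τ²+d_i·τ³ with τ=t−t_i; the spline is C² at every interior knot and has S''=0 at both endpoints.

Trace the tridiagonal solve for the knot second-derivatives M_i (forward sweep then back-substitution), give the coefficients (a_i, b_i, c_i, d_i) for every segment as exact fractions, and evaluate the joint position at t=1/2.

  seg 0: a=-1 b=173/76 c=0 d=-97/76
  seg 1: a=0 b=-59/38 c=-291/76 d=137/76
  seg 2: a=-4 b=181/38 c=531/76 d=-27/4
  seg 3: a=1 b=-115/76 c=-252/19 d=667/76
  seg 4: a=-5 b=-65/38 c=993/76 d=-331/76
S(1/2) = -13/608

Δ: Δ0=1, Δ1=-2, Δ2=5, Δ3=-6, Δ4=7
row 1: diag=6, rhs=-18; c'=1/3, d'=-3
row 2: denom=6−2·1/3=16/3; d'=(42−2·-3)/(16/3)=9
row 3: denom=4−1·3/16=61/16; d'=(-66−1·9)/(61/16)=-1200/61
row 4: denom=4−1·16/61=228/61; d'=(78−1·-1200/61)/(228/61)=993/38
back: M4=993/38
back: M3=-1200/61−16/61·993/38=-504/19
back: M2=9−3/16·-504/19=531/38
back: M1=-3−1/3·531/38=-291/38
M: M0=0, M1=-291/38, M2=531/38, M3=-504/19, M4=993/38, M5=0
seg 0: a=-1, c=M0/2=0, d=(M1−M0)/(6·1)=-97/76, b=Δ0−h0·(2M0+M1)/6=173/76
seg 1: a=0, c=M1/2=-291/76, d=(M2−M1)/(6·2)=137/76, b=Δ1−h1·(2M1+M2)/6=-59/38
seg 2: a=-4, c=M2/2=531/76, d=(M3−M2)/(6·1)=-27/4, b=Δ2−h2·(2M2+M3)/6=181/38
seg 3: a=1, c=M3/2=-252/19, d=(M4−M3)/(6·1)=667/76, b=Δ3−h3·(2M3+M4)/6=-115/76
seg 4: a=-5, c=M4/2=993/76, d=(M5−M4)/(6·1)=-331/76, b=Δ4−h4·(2M4+M5)/6=-65/38
t_q=1/2 → seg 0, τ=1/2; S=-1+173/76·τ+0·τ²+-97/76·τ³=-13/608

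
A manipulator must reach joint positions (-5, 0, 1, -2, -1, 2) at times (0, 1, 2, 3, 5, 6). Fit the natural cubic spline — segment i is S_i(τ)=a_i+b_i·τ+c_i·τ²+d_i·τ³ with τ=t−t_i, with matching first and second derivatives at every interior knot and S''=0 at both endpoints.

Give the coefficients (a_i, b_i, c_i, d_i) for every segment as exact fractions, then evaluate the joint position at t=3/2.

  seg 0: a=-5 b=328/57 c=0 d=-43/57
  seg 1: a=0 b=199/57 c=-43/19 d=-13/57
  seg 2: a=1 b=-98/57 c=-56/19 d=5/3
  seg 3: a=-2 b=-149/57 c=39/19 d=-113/456
  seg 4: a=-1 b=299/114 c=43/76 d=-43/228
S(3/2) = 175/152

Δ: Δ0=5, Δ1=1, Δ2=-3, Δ3=1/2, Δ4=3
row 1: diag=4, rhs=-24; c'=1/4, d'=-6
row 2: denom=4−1·1/4=15/4; d'=(-24−1·-6)/(15/4)=-24/5
row 3: denom=6−1·4/15=86/15; d'=(21−1·-24/5)/(86/15)=9/2
row 4: denom=6−2·15/43=228/43; d'=(15−2·9/2)/(228/43)=43/38
back: M4=43/38
back: M3=9/2−15/43·43/38=78/19
back: M2=-24/5−4/15·78/19=-112/19
back: M1=-6−1/4·-112/19=-86/19
M: M0=0, M1=-86/19, M2=-112/19, M3=78/19, M4=43/38, M5=0
seg 0: a=-5, c=M0/2=0, d=(M1−M0)/(6·1)=-43/57, b=Δ0−h0·(2M0+M1)/6=328/57
seg 1: a=0, c=M1/2=-43/19, d=(M2−M1)/(6·1)=-13/57, b=Δ1−h1·(2M1+M2)/6=199/57
seg 2: a=1, c=M2/2=-56/19, d=(M3−M2)/(6·1)=5/3, b=Δ2−h2·(2M2+M3)/6=-98/57
seg 3: a=-2, c=M3/2=39/19, d=(M4−M3)/(6·2)=-113/456, b=Δ3−h3·(2M3+M4)/6=-149/57
seg 4: a=-1, c=M4/2=43/76, d=(M5−M4)/(6·1)=-43/228, b=Δ4−h4·(2M4+M5)/6=299/114
t_q=3/2 → seg 1, τ=1/2; S=0+199/57·τ+-43/19·τ²+-13/57·τ³=175/152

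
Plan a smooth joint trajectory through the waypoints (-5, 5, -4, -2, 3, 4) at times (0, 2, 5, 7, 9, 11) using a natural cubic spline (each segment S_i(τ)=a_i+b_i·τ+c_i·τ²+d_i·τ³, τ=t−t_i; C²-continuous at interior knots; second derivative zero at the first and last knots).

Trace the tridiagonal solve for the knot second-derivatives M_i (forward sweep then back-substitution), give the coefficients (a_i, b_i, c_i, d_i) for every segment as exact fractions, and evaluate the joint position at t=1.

Δ: Δ0=5, Δ1=-3, Δ2=1, Δ3=5/2, Δ4=1/2
row 1: diag=10, rhs=-48; c'=3/10, d'=-24/5
row 2: denom=10−3·3/10=91/10; d'=(24−3·-24/5)/(91/10)=384/91
row 3: denom=8−2·20/91=688/91; d'=(9−2·384/91)/(688/91)=51/688
row 4: denom=8−2·91/344=1285/172; d'=(-12−2·51/688)/(1285/172)=-4179/2570
back: M4=-4179/2570
back: M3=51/688−91/344·-4179/2570=648/1285
back: M2=384/91−20/91·648/1285=1056/257
back: M1=-24/5−3/10·1056/257=-7752/1285
M: M0=0, M1=-7752/1285, M2=1056/257, M3=648/1285, M4=-4179/2570, M5=0
seg 0: a=-5, c=M0/2=0, d=(M1−M0)/(6·2)=-646/1285, b=Δ0−h0·(2M0+M1)/6=9009/1285
seg 1: a=5, c=M1/2=-3876/1285, d=(M2−M1)/(6·3)=724/1285, b=Δ1−h1·(2M1+M2)/6=1257/1285
seg 2: a=-4, c=M2/2=528/257, d=(M3−M2)/(6·2)=-386/1285, b=Δ2−h2·(2M2+M3)/6=-2451/1285
seg 3: a=-2, c=M3/2=324/1285, d=(M4−M3)/(6·2)=-365/2056, b=Δ3−h3·(2M3+M4)/6=3477/1285
seg 4: a=3, c=M4/2=-4179/5140, d=(M5−M4)/(6·2)=1393/10280, b=Δ4−h4·(2M4+M5)/6=4071/2570
t_q=1 → seg 0, τ=1; S=-5+9009/1285·τ+0·τ²+-646/1285·τ³=1938/1285

  seg 0: a=-5 b=9009/1285 c=0 d=-646/1285
  seg 1: a=5 b=1257/1285 c=-3876/1285 d=724/1285
  seg 2: a=-4 b=-2451/1285 c=528/257 d=-386/1285
  seg 3: a=-2 b=3477/1285 c=324/1285 d=-365/2056
  seg 4: a=3 b=4071/2570 c=-4179/5140 d=1393/10280
S(1) = 1938/1285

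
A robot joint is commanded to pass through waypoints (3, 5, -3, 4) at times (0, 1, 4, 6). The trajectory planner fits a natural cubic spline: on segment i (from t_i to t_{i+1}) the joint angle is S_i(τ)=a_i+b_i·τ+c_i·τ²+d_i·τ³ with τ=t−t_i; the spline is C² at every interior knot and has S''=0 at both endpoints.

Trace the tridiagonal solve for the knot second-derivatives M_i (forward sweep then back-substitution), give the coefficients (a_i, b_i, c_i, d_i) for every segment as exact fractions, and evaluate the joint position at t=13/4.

Δ: Δ0=2, Δ1=-8/3, Δ2=7/2
row 1: diag=8, rhs=-28; c'=3/8, d'=-7/2
row 2: denom=10−3·3/8=71/8; d'=(37−3·-7/2)/(71/8)=380/71
back: M2=380/71
back: M1=-7/2−3/8·380/71=-391/71
M: M0=0, M1=-391/71, M2=380/71, M3=0
seg 0: a=3, c=M0/2=0, d=(M1−M0)/(6·1)=-391/426, b=Δ0−h0·(2M0+M1)/6=1243/426
seg 1: a=5, c=M1/2=-391/142, d=(M2−M1)/(6·3)=257/426, b=Δ1−h1·(2M1+M2)/6=35/213
seg 2: a=-3, c=M2/2=190/71, d=(M3−M2)/(6·2)=-95/213, b=Δ2−h2·(2M2+M3)/6=-29/426
t_q=13/4 → seg 1, τ=9/4; S=5+35/213·τ+-391/142·τ²+257/426·τ³=-15433/9088

  seg 0: a=3 b=1243/426 c=0 d=-391/426
  seg 1: a=5 b=35/213 c=-391/142 d=257/426
  seg 2: a=-3 b=-29/426 c=190/71 d=-95/213
S(13/4) = -15433/9088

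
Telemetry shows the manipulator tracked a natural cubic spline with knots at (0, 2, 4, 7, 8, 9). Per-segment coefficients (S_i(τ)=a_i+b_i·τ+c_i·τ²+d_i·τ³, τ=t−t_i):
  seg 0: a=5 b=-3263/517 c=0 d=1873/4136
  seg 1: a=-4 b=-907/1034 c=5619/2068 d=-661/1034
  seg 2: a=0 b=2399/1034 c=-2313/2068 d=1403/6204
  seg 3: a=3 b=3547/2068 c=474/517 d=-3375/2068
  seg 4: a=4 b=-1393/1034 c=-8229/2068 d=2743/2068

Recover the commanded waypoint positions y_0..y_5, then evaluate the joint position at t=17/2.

y_0=5 y_1=-4 y_2=0 y_3=3 y_4=4 y_5=0
S(17/2) = 41317/16544

y_0 = S_0(0) = a_0 = 5
y_1 = S_1(0) = a_1 = -4
y_2 = S_2(0) = a_2 = 0
y_3 = S_3(0) = a_3 = 3
y_4 = S_4(0) = a_4 = 4
y_5 = S_4(1) = 0
t_q=17/2 is in segment 4 (τ=1/2); S_4(τ)=41317/16544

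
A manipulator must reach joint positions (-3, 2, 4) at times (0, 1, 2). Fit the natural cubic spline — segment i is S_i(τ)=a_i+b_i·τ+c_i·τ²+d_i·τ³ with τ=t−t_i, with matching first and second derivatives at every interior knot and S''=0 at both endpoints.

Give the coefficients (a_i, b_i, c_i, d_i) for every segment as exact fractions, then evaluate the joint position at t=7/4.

  seg 0: a=-3 b=23/4 c=0 d=-3/4
  seg 1: a=2 b=7/2 c=-9/4 d=3/4
S(7/4) = 941/256

Δ: Δ0=5, Δ1=2
row 1: diag=4, rhs=-18; c'=1/4, d'=-9/2
back: M1=-9/2
M: M0=0, M1=-9/2, M2=0
seg 0: a=-3, c=M0/2=0, d=(M1−M0)/(6·1)=-3/4, b=Δ0−h0·(2M0+M1)/6=23/4
seg 1: a=2, c=M1/2=-9/4, d=(M2−M1)/(6·1)=3/4, b=Δ1−h1·(2M1+M2)/6=7/2
t_q=7/4 → seg 1, τ=3/4; S=2+7/2·τ+-9/4·τ²+3/4·τ³=941/256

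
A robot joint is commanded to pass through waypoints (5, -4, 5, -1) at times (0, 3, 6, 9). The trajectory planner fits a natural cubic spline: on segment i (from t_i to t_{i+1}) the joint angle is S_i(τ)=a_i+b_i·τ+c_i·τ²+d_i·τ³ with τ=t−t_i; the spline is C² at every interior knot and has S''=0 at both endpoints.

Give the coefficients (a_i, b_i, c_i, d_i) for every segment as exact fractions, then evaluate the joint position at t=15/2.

Δ: Δ0=-3, Δ1=3, Δ2=-2
row 1: diag=12, rhs=36; c'=1/4, d'=3
row 2: denom=12−3·1/4=45/4; d'=(-30−3·3)/(45/4)=-52/15
back: M2=-52/15
back: M1=3−1/4·-52/15=58/15
M: M0=0, M1=58/15, M2=-52/15, M3=0
seg 0: a=5, c=M0/2=0, d=(M1−M0)/(6·3)=29/135, b=Δ0−h0·(2M0+M1)/6=-74/15
seg 1: a=-4, c=M1/2=29/15, d=(M2−M1)/(6·3)=-11/27, b=Δ1−h1·(2M1+M2)/6=13/15
seg 2: a=5, c=M2/2=-26/15, d=(M3−M2)/(6·3)=26/135, b=Δ2−h2·(2M2+M3)/6=22/15
t_q=15/2 → seg 2, τ=3/2; S=5+22/15·τ+-26/15·τ²+26/135·τ³=79/20

  seg 0: a=5 b=-74/15 c=0 d=29/135
  seg 1: a=-4 b=13/15 c=29/15 d=-11/27
  seg 2: a=5 b=22/15 c=-26/15 d=26/135
S(15/2) = 79/20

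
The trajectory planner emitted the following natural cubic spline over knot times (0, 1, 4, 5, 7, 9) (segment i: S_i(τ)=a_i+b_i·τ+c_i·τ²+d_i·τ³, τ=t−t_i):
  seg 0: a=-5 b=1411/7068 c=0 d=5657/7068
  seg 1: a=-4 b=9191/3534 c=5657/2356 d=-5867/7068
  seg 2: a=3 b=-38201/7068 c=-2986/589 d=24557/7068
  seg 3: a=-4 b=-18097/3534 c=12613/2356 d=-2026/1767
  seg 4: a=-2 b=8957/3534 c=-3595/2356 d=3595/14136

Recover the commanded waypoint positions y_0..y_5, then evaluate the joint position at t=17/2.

y_0=-5 y_1=-4 y_2=3 y_3=-4 y_4=-2 y_5=-1
S(17/2) = -29145/37696

y_0 = S_0(0) = a_0 = -5
y_1 = S_1(0) = a_1 = -4
y_2 = S_2(0) = a_2 = 3
y_3 = S_3(0) = a_3 = -4
y_4 = S_4(0) = a_4 = -2
y_5 = S_4(2) = -1
t_q=17/2 is in segment 4 (τ=3/2); S_4(τ)=-29145/37696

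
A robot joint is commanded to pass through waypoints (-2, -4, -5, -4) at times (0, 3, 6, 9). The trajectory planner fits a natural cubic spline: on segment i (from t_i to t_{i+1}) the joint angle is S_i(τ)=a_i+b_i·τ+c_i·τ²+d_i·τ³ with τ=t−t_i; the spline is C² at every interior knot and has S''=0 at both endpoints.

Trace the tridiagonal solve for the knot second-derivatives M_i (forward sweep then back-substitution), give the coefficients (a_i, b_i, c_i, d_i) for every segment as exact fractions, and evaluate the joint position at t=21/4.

Δ: Δ0=-2/3, Δ1=-1/3, Δ2=1/3
row 1: diag=12, rhs=2; c'=1/4, d'=1/6
row 2: denom=12−3·1/4=45/4; d'=(4−3·1/6)/(45/4)=14/45
back: M2=14/45
back: M1=1/6−1/4·14/45=4/45
M: M0=0, M1=4/45, M2=14/45, M3=0
seg 0: a=-2, c=M0/2=0, d=(M1−M0)/(6·3)=2/405, b=Δ0−h0·(2M0+M1)/6=-32/45
seg 1: a=-4, c=M1/2=2/45, d=(M2−M1)/(6·3)=1/81, b=Δ1−h1·(2M1+M2)/6=-26/45
seg 2: a=-5, c=M2/2=7/45, d=(M3−M2)/(6·3)=-7/405, b=Δ2−h2·(2M2+M3)/6=1/45
t_q=21/4 → seg 1, τ=9/4; S=-4+-26/45·τ+2/45·τ²+1/81·τ³=-1579/320

  seg 0: a=-2 b=-32/45 c=0 d=2/405
  seg 1: a=-4 b=-26/45 c=2/45 d=1/81
  seg 2: a=-5 b=1/45 c=7/45 d=-7/405
S(21/4) = -1579/320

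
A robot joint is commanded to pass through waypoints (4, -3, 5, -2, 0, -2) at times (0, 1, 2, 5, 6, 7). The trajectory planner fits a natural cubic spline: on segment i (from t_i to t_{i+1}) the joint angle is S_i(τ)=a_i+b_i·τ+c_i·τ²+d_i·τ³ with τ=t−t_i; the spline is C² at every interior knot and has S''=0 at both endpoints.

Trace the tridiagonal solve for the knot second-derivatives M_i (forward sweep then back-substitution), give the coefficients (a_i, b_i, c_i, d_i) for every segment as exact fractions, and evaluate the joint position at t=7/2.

Δ: Δ0=-7, Δ1=8, Δ2=-7/3, Δ3=2, Δ4=-2
row 1: diag=4, rhs=90; c'=1/4, d'=45/2
row 2: denom=8−1·1/4=31/4; d'=(-62−1·45/2)/(31/4)=-338/31
row 3: denom=8−3·12/31=212/31; d'=(26−3·-338/31)/(212/31)=455/53
row 4: denom=4−1·31/212=817/212; d'=(-24−1·455/53)/(817/212)=-6908/817
back: M4=-6908/817
back: M3=455/53−31/212·-6908/817=8024/817
back: M2=-338/31−12/31·8024/817=-12014/817
back: M1=45/2−1/4·-12014/817=21386/817
M: M0=0, M1=21386/817, M2=-12014/817, M3=8024/817, M4=-6908/817, M5=0
seg 0: a=4, c=M0/2=0, d=(M1−M0)/(6·1)=10693/2451, b=Δ0−h0·(2M0+M1)/6=-27850/2451
seg 1: a=-3, c=M1/2=10693/817, d=(M2−M1)/(6·1)=-16700/2451, b=Δ1−h1·(2M1+M2)/6=4229/2451
seg 2: a=5, c=M2/2=-6007/817, d=(M3−M2)/(6·3)=233/171, b=Δ2−h2·(2M2+M3)/6=18287/2451
seg 3: a=-2, c=M3/2=4012/817, d=(M4−M3)/(6·1)=-7466/2451, b=Δ3−h3·(2M3+M4)/6=332/2451
seg 4: a=0, c=M4/2=-3454/817, d=(M5−M4)/(6·1)=3454/2451, b=Δ4−h4·(2M4+M5)/6=2006/2451
t_q=7/2 → seg 2, τ=3/2; S=5+18287/2451·τ+-6007/817·τ²+233/171·τ³=1461/344

  seg 0: a=4 b=-27850/2451 c=0 d=10693/2451
  seg 1: a=-3 b=4229/2451 c=10693/817 d=-16700/2451
  seg 2: a=5 b=18287/2451 c=-6007/817 d=233/171
  seg 3: a=-2 b=332/2451 c=4012/817 d=-7466/2451
  seg 4: a=0 b=2006/2451 c=-3454/817 d=3454/2451
S(7/2) = 1461/344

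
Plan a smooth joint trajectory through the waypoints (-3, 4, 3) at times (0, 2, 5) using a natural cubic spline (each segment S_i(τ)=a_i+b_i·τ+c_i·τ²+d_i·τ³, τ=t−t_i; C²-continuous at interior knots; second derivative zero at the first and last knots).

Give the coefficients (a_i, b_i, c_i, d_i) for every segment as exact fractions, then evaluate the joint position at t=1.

Δ: Δ0=7/2, Δ1=-1/3
row 1: diag=10, rhs=-23; c'=3/10, d'=-23/10
back: M1=-23/10
M: M0=0, M1=-23/10, M2=0
seg 0: a=-3, c=M0/2=0, d=(M1−M0)/(6·2)=-23/120, b=Δ0−h0·(2M0+M1)/6=64/15
seg 1: a=4, c=M1/2=-23/20, d=(M2−M1)/(6·3)=23/180, b=Δ1−h1·(2M1+M2)/6=59/30
t_q=1 → seg 0, τ=1; S=-3+64/15·τ+0·τ²+-23/120·τ³=43/40

  seg 0: a=-3 b=64/15 c=0 d=-23/120
  seg 1: a=4 b=59/30 c=-23/20 d=23/180
S(1) = 43/40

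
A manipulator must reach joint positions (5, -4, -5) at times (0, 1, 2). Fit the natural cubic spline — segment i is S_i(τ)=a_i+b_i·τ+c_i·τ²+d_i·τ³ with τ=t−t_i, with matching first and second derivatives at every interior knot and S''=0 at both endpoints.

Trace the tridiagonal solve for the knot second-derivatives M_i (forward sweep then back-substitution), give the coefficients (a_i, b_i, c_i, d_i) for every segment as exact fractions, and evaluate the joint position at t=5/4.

Δ: Δ0=-9, Δ1=-1
row 1: diag=4, rhs=48; c'=1/4, d'=12
back: M1=12
M: M0=0, M1=12, M2=0
seg 0: a=5, c=M0/2=0, d=(M1−M0)/(6·1)=2, b=Δ0−h0·(2M0+M1)/6=-11
seg 1: a=-4, c=M1/2=6, d=(M2−M1)/(6·1)=-2, b=Δ1−h1·(2M1+M2)/6=-5
t_q=5/4 → seg 1, τ=1/4; S=-4+-5·τ+6·τ²+-2·τ³=-157/32

  seg 0: a=5 b=-11 c=0 d=2
  seg 1: a=-4 b=-5 c=6 d=-2
S(5/4) = -157/32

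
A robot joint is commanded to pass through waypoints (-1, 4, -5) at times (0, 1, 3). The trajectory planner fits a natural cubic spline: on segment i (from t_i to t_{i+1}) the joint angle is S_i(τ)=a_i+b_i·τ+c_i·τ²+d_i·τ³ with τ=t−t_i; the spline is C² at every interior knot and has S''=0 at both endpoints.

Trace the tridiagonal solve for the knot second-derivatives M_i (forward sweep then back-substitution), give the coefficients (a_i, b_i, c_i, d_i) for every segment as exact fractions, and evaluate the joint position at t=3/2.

  seg 0: a=-1 b=79/12 c=0 d=-19/12
  seg 1: a=4 b=11/6 c=-19/4 d=19/24
S(3/2) = 245/64

Δ: Δ0=5, Δ1=-9/2
row 1: diag=6, rhs=-57; c'=1/3, d'=-19/2
back: M1=-19/2
M: M0=0, M1=-19/2, M2=0
seg 0: a=-1, c=M0/2=0, d=(M1−M0)/(6·1)=-19/12, b=Δ0−h0·(2M0+M1)/6=79/12
seg 1: a=4, c=M1/2=-19/4, d=(M2−M1)/(6·2)=19/24, b=Δ1−h1·(2M1+M2)/6=11/6
t_q=3/2 → seg 1, τ=1/2; S=4+11/6·τ+-19/4·τ²+19/24·τ³=245/64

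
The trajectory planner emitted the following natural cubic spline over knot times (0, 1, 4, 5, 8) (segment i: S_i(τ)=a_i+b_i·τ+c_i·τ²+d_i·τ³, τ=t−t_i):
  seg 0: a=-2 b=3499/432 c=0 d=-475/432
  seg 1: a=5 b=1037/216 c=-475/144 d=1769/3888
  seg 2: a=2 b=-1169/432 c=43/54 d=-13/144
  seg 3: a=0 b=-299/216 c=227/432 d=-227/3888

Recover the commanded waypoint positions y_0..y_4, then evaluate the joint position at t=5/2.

y_0 = S_0(0) = a_0 = -2
y_1 = S_1(0) = a_1 = 5
y_2 = S_2(0) = a_2 = 2
y_3 = S_3(0) = a_3 = 0
y_4 = S_3(3) = -1
t_q=5/2 is in segment 1 (τ=3/2); S_1(τ)=2425/384

y_0=-2 y_1=5 y_2=2 y_3=0 y_4=-1
S(5/2) = 2425/384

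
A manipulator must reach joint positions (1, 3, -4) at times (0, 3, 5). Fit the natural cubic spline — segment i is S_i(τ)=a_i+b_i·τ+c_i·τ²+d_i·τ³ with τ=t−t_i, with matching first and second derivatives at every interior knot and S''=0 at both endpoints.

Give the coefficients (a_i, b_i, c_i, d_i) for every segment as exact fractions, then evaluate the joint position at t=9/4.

  seg 0: a=1 b=23/12 c=0 d=-5/36
  seg 1: a=3 b=-11/6 c=-5/4 d=5/24
S(9/4) = 955/256

Δ: Δ0=2/3, Δ1=-7/2
row 1: diag=10, rhs=-25; c'=1/5, d'=-5/2
back: M1=-5/2
M: M0=0, M1=-5/2, M2=0
seg 0: a=1, c=M0/2=0, d=(M1−M0)/(6·3)=-5/36, b=Δ0−h0·(2M0+M1)/6=23/12
seg 1: a=3, c=M1/2=-5/4, d=(M2−M1)/(6·2)=5/24, b=Δ1−h1·(2M1+M2)/6=-11/6
t_q=9/4 → seg 0, τ=9/4; S=1+23/12·τ+0·τ²+-5/36·τ³=955/256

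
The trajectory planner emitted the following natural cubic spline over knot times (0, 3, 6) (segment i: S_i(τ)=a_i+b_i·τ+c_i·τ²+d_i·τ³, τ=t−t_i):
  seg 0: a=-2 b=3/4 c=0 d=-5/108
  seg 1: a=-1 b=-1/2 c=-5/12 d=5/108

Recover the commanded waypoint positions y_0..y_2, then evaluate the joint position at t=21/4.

y_0 = S_0(0) = a_0 = -2
y_1 = S_1(0) = a_1 = -1
y_2 = S_1(3) = -5
t_q=21/4 is in segment 1 (τ=9/4); S_1(τ)=-949/256

y_0=-2 y_1=-1 y_2=-5
S(21/4) = -949/256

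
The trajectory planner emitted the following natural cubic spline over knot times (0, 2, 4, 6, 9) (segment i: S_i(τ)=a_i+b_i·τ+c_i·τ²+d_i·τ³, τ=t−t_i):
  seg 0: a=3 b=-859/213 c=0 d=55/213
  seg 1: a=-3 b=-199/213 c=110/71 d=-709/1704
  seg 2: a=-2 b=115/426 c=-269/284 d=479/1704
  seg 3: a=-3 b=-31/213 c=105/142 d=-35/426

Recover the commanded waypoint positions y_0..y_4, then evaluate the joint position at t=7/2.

y_0=3 y_1=-3 y_2=-2 y_3=-3 y_4=1
S(7/2) = -10541/4544

y_0 = S_0(0) = a_0 = 3
y_1 = S_1(0) = a_1 = -3
y_2 = S_2(0) = a_2 = -2
y_3 = S_3(0) = a_3 = -3
y_4 = S_3(3) = 1
t_q=7/2 is in segment 1 (τ=3/2); S_1(τ)=-10541/4544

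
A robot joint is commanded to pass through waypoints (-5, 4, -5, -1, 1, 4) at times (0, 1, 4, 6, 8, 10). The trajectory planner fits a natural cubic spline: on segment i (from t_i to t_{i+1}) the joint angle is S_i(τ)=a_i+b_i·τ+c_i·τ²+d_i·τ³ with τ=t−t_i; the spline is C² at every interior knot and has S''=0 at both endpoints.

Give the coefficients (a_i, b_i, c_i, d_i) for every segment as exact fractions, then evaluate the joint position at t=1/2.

  seg 0: a=-5 b=3129/286 c=0 d=-555/286
  seg 1: a=4 b=732/143 c=-1665/286 d=27/26
  seg 2: a=-5 b=-39/22 c=504/143 d=-937/1144
  seg 3: a=-1 b=357/143 c=-795/572 d=367/1144
  seg 4: a=1 b=225/286 c=153/286 d=-51/572
S(1/2) = 521/2288

Δ: Δ0=9, Δ1=-3, Δ2=2, Δ3=1, Δ4=3/2
row 1: diag=8, rhs=-72; c'=3/8, d'=-9
row 2: denom=10−3·3/8=71/8; d'=(30−3·-9)/(71/8)=456/71
row 3: denom=8−2·16/71=536/71; d'=(-6−2·456/71)/(536/71)=-669/268
row 4: denom=8−2·71/268=1001/134; d'=(3−2·-669/268)/(1001/134)=153/143
back: M4=153/143
back: M3=-669/268−71/268·153/143=-795/286
back: M2=456/71−16/71·-795/286=1008/143
back: M1=-9−3/8·1008/143=-1665/143
M: M0=0, M1=-1665/143, M2=1008/143, M3=-795/286, M4=153/143, M5=0
seg 0: a=-5, c=M0/2=0, d=(M1−M0)/(6·1)=-555/286, b=Δ0−h0·(2M0+M1)/6=3129/286
seg 1: a=4, c=M1/2=-1665/286, d=(M2−M1)/(6·3)=27/26, b=Δ1−h1·(2M1+M2)/6=732/143
seg 2: a=-5, c=M2/2=504/143, d=(M3−M2)/(6·2)=-937/1144, b=Δ2−h2·(2M2+M3)/6=-39/22
seg 3: a=-1, c=M3/2=-795/572, d=(M4−M3)/(6·2)=367/1144, b=Δ3−h3·(2M3+M4)/6=357/143
seg 4: a=1, c=M4/2=153/286, d=(M5−M4)/(6·2)=-51/572, b=Δ4−h4·(2M4+M5)/6=225/286
t_q=1/2 → seg 0, τ=1/2; S=-5+3129/286·τ+0·τ²+-555/286·τ³=521/2288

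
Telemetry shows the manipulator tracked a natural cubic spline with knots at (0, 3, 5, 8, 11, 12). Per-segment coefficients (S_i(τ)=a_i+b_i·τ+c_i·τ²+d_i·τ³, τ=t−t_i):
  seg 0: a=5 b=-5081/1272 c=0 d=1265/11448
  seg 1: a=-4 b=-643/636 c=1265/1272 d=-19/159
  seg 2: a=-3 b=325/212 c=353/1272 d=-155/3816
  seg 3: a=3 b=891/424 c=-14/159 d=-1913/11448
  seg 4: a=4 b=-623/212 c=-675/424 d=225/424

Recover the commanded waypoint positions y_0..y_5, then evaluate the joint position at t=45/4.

y_0=5 y_1=-4 y_2=-3 y_3=3 y_4=4 y_5=0
S(45/4) = 86133/27136

y_0 = S_0(0) = a_0 = 5
y_1 = S_1(0) = a_1 = -4
y_2 = S_2(0) = a_2 = -3
y_3 = S_3(0) = a_3 = 3
y_4 = S_4(0) = a_4 = 4
y_5 = S_4(1) = 0
t_q=45/4 is in segment 4 (τ=1/4); S_4(τ)=86133/27136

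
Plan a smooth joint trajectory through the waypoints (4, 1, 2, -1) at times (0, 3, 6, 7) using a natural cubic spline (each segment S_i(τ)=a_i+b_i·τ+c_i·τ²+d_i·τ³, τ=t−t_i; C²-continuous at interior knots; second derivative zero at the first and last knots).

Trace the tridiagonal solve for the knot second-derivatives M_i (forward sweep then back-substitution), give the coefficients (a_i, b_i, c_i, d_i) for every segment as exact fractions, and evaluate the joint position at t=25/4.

Δ: Δ0=-1, Δ1=1/3, Δ2=-3
row 1: diag=12, rhs=8; c'=1/4, d'=2/3
row 2: denom=8−3·1/4=29/4; d'=(-20−3·2/3)/(29/4)=-88/29
back: M2=-88/29
back: M1=2/3−1/4·-88/29=124/87
M: M0=0, M1=124/87, M2=-88/29, M3=0
seg 0: a=4, c=M0/2=0, d=(M1−M0)/(6·3)=62/783, b=Δ0−h0·(2M0+M1)/6=-149/87
seg 1: a=1, c=M1/2=62/87, d=(M2−M1)/(6·3)=-194/783, b=Δ1−h1·(2M1+M2)/6=37/87
seg 2: a=2, c=M2/2=-44/29, d=(M3−M2)/(6·1)=44/87, b=Δ2−h2·(2M2+M3)/6=-173/87
t_q=25/4 → seg 2, τ=1/4; S=2+-173/87·τ+-44/29·τ²+44/87·τ³=657/464

  seg 0: a=4 b=-149/87 c=0 d=62/783
  seg 1: a=1 b=37/87 c=62/87 d=-194/783
  seg 2: a=2 b=-173/87 c=-44/29 d=44/87
S(25/4) = 657/464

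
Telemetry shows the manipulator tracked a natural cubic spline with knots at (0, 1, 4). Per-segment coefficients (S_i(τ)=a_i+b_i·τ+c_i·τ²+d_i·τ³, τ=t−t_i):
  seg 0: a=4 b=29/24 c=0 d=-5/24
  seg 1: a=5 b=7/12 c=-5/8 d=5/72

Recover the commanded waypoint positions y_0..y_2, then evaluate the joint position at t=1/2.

y_0 = S_0(0) = a_0 = 4
y_1 = S_1(0) = a_1 = 5
y_2 = S_1(3) = 3
t_q=1/2 is in segment 0 (τ=1/2); S_0(τ)=293/64

y_0=4 y_1=5 y_2=3
S(1/2) = 293/64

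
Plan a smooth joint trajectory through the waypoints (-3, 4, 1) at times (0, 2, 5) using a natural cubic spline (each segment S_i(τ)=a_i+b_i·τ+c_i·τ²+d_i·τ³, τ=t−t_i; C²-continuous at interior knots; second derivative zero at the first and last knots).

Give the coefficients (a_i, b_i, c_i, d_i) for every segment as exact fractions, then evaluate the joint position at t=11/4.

Δ: Δ0=7/2, Δ1=-1
row 1: diag=10, rhs=-27; c'=3/10, d'=-27/10
back: M1=-27/10
M: M0=0, M1=-27/10, M2=0
seg 0: a=-3, c=M0/2=0, d=(M1−M0)/(6·2)=-9/40, b=Δ0−h0·(2M0+M1)/6=22/5
seg 1: a=4, c=M1/2=-27/20, d=(M2−M1)/(6·3)=3/20, b=Δ1−h1·(2M1+M2)/6=17/10
t_q=11/4 → seg 1, τ=3/4; S=4+17/10·τ+-27/20·τ²+3/20·τ³=5861/1280

  seg 0: a=-3 b=22/5 c=0 d=-9/40
  seg 1: a=4 b=17/10 c=-27/20 d=3/20
S(11/4) = 5861/1280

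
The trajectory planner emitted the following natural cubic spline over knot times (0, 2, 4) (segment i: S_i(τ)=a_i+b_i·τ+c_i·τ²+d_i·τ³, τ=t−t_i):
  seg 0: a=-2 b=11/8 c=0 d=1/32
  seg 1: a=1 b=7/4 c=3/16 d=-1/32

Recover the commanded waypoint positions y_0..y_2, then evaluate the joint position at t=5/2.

y_0=-2 y_1=1 y_2=5
S(5/2) = 491/256

y_0 = S_0(0) = a_0 = -2
y_1 = S_1(0) = a_1 = 1
y_2 = S_1(2) = 5
t_q=5/2 is in segment 1 (τ=1/2); S_1(τ)=491/256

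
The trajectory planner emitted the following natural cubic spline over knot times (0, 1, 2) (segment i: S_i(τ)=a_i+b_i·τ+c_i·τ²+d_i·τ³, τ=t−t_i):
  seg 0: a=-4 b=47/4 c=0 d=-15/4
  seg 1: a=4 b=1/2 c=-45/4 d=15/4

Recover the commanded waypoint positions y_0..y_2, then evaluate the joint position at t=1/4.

y_0 = S_0(0) = a_0 = -4
y_1 = S_1(0) = a_1 = 4
y_2 = S_1(1) = -3
t_q=1/4 is in segment 0 (τ=1/4); S_0(τ)=-287/256

y_0=-4 y_1=4 y_2=-3
S(1/4) = -287/256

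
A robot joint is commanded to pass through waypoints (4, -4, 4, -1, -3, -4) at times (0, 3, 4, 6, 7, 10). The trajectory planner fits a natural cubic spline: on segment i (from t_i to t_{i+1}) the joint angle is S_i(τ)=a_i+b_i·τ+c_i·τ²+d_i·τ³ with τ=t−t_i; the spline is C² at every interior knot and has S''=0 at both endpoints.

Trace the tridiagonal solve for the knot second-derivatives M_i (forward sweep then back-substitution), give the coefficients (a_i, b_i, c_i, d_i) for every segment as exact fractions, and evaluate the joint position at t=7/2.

Δ: Δ0=-8/3, Δ1=8, Δ2=-5/2, Δ3=-2, Δ4=-1/3
row 1: diag=8, rhs=64; c'=1/8, d'=8
row 2: denom=6−1·1/8=47/8; d'=(-63−1·8)/(47/8)=-568/47
row 3: denom=6−2·16/47=250/47; d'=(3−2·-568/47)/(250/47)=1277/250
row 4: denom=8−1·47/250=1953/250; d'=(10−1·1277/250)/(1953/250)=1223/1953
back: M4=1223/1953
back: M3=1277/250−47/250·1223/1953=9746/1953
back: M2=-568/47−16/47·9746/1953=-26920/1953
back: M1=8−1/8·-26920/1953=18989/1953
M: M0=0, M1=18989/1953, M2=-26920/1953, M3=9746/1953, M4=1223/1953, M5=0
seg 0: a=4, c=M0/2=0, d=(M1−M0)/(6·3)=18989/35154, b=Δ0−h0·(2M0+M1)/6=-29405/3906
seg 1: a=-4, c=M1/2=18989/3906, d=(M2−M1)/(6·1)=-5101/1302, b=Δ1−h1·(2M1+M2)/6=13781/1953
seg 2: a=4, c=M2/2=-13460/1953, d=(M3−M2)/(6·2)=97/62, b=Δ2−h2·(2M2+M3)/6=19631/3906
seg 3: a=-1, c=M3/2=4873/1953, d=(M4−M3)/(6·1)=-947/1302, b=Δ3−h3·(2M3+M4)/6=-14717/3906
seg 4: a=-3, c=M4/2=1223/3906, d=(M5−M4)/(6·3)=-1223/35154, b=Δ4−h4·(2M4+M5)/6=-1874/1953
t_q=7/2 → seg 1, τ=1/2; S=-4+13781/1953·τ+18989/3906·τ²+-5101/1302·τ³=1133/4464

  seg 0: a=4 b=-29405/3906 c=0 d=18989/35154
  seg 1: a=-4 b=13781/1953 c=18989/3906 d=-5101/1302
  seg 2: a=4 b=19631/3906 c=-13460/1953 d=97/62
  seg 3: a=-1 b=-14717/3906 c=4873/1953 d=-947/1302
  seg 4: a=-3 b=-1874/1953 c=1223/3906 d=-1223/35154
S(7/2) = 1133/4464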